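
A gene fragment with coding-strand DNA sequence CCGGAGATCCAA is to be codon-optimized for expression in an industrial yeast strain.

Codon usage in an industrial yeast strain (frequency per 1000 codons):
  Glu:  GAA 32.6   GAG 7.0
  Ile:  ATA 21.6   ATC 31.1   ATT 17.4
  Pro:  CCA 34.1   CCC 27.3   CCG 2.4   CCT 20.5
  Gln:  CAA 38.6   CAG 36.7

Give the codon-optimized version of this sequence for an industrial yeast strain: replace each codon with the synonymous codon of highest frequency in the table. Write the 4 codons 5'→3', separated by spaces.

Codon 1 (Pro): best is CCA at 34.1.
Codon 2 (Glu): best is GAA at 32.6.
Codon 3 (Ile): best is ATC at 31.1.
Codon 4 (Gln): best is CAA at 38.6.

CCA GAA ATC CAA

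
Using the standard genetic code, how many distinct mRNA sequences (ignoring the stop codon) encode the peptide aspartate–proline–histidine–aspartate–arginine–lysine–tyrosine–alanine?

3072

Asp: 2 codons.
Pro: 4 codons.
His: 2 codons.
Asp: 2 codons.
Arg: 6 codons.
Lys: 2 codons.
Tyr: 2 codons.
Ala: 4 codons.
2 × 4 × 2 × 2 × 6 × 2 × 2 × 4 = 3072.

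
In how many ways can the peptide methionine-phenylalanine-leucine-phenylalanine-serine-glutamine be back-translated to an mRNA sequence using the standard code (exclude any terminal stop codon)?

288

Met: 1 codon.
Phe: 2 codons.
Leu: 6 codons.
Phe: 2 codons.
Ser: 6 codons.
Gln: 2 codons.
1 × 2 × 6 × 2 × 6 × 2 = 288.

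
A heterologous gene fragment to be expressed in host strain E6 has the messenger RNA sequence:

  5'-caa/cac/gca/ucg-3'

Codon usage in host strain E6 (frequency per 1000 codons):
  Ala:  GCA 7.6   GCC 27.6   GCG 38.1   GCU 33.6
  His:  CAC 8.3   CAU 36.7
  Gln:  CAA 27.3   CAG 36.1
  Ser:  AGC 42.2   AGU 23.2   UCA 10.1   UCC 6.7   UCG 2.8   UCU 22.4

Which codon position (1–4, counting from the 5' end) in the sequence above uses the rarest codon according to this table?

4

Codon 1 CAA (Gln): 27.3 per 1000.
Codon 2 CAC (His): 8.3 per 1000.
Codon 3 GCA (Ala): 7.6 per 1000.
Codon 4 UCG (Ser): 2.8 per 1000.
Lowest frequency is 2.8 at codon 4.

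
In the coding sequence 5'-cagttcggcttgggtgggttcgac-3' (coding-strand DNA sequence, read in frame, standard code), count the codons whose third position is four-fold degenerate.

Codon 1 CAG (Gln): third position 2-fold.
Codon 2 TTC (Phe): third position 2-fold.
Codon 3 GGC (Gly): third position 4-fold.
Codon 4 TTG (Leu): third position 2-fold.
Codon 5 GGT (Gly): third position 4-fold.
Codon 6 GGG (Gly): third position 4-fold.
Codon 7 TTC (Phe): third position 2-fold.
Codon 8 GAC (Asp): third position 2-fold.
Four-fold degenerate third positions: 3.

3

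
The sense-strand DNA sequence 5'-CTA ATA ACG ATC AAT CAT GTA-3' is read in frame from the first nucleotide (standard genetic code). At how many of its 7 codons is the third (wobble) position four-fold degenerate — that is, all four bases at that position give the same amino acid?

3

Codon 1 CTA (Leu): third position 4-fold.
Codon 2 ATA (Ile): third position 3-fold.
Codon 3 ACG (Thr): third position 4-fold.
Codon 4 ATC (Ile): third position 3-fold.
Codon 5 AAT (Asn): third position 2-fold.
Codon 6 CAT (His): third position 2-fold.
Codon 7 GTA (Val): third position 4-fold.
Four-fold degenerate third positions: 3.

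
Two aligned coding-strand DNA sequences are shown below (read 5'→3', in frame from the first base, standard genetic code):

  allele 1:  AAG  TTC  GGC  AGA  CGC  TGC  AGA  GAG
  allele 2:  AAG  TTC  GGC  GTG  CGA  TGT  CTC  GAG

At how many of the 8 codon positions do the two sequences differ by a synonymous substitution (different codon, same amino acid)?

Codon 1: AAG Lys / AAG Lys — identical.
Codon 2: TTC Phe / TTC Phe — identical.
Codon 3: GGC Gly / GGC Gly — identical.
Codon 4: AGA Arg / GTG Val — nonsynonymous.
Codon 5: CGC Arg / CGA Arg — synonymous.
Codon 6: TGC Cys / TGT Cys — synonymous.
Codon 7: AGA Arg / CTC Leu — nonsynonymous.
Codon 8: GAG Glu / GAG Glu — identical.
Synonymous differences: 2.

2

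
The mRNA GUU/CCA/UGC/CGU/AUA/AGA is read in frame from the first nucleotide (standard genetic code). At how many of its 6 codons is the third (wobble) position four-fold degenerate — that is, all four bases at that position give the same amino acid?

3

Codon 1 GUU (Val): third position 4-fold.
Codon 2 CCA (Pro): third position 4-fold.
Codon 3 UGC (Cys): third position 2-fold.
Codon 4 CGU (Arg): third position 4-fold.
Codon 5 AUA (Ile): third position 3-fold.
Codon 6 AGA (Arg): third position 2-fold.
Four-fold degenerate third positions: 3.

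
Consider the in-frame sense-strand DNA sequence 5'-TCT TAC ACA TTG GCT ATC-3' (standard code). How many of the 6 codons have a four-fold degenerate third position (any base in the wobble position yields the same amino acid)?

Codon 1 TCT (Ser): third position 4-fold.
Codon 2 TAC (Tyr): third position 2-fold.
Codon 3 ACA (Thr): third position 4-fold.
Codon 4 TTG (Leu): third position 2-fold.
Codon 5 GCT (Ala): third position 4-fold.
Codon 6 ATC (Ile): third position 3-fold.
Four-fold degenerate third positions: 3.

3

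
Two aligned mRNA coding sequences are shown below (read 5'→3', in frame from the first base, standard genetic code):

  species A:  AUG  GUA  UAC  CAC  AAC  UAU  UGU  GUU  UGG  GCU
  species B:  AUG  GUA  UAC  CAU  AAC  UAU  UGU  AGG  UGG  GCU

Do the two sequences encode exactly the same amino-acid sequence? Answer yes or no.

no

Codon 1: AUG Met / AUG Met — identical.
Codon 2: GUA Val / GUA Val — identical.
Codon 3: UAC Tyr / UAC Tyr — identical.
Codon 4: CAC His / CAU His — synonymous.
Codon 5: AAC Asn / AAC Asn — identical.
Codon 6: UAU Tyr / UAU Tyr — identical.
Codon 7: UGU Cys / UGU Cys — identical.
Codon 8: GUU Val / AGG Arg — nonsynonymous.
Codon 9: UGG Trp / UGG Trp — identical.
Codon 10: GCU Ala / GCU Ala — identical.
Nonsynonymous differences: 1 → different protein.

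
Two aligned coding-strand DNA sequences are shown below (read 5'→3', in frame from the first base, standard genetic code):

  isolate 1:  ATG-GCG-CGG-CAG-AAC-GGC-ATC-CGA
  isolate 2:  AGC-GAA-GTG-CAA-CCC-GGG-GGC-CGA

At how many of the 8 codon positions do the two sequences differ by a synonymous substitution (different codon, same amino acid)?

Codon 1: ATG Met / AGC Ser — nonsynonymous.
Codon 2: GCG Ala / GAA Glu — nonsynonymous.
Codon 3: CGG Arg / GTG Val — nonsynonymous.
Codon 4: CAG Gln / CAA Gln — synonymous.
Codon 5: AAC Asn / CCC Pro — nonsynonymous.
Codon 6: GGC Gly / GGG Gly — synonymous.
Codon 7: ATC Ile / GGC Gly — nonsynonymous.
Codon 8: CGA Arg / CGA Arg — identical.
Synonymous differences: 2.

2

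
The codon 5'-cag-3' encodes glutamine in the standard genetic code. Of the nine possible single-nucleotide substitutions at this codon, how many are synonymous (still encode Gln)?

1

Position 1: none → 0 synonymous.
Position 2: none → 0 synonymous.
Position 3: CAA → 1 synonymous.
Total: 0 + 0 + 1 = 1.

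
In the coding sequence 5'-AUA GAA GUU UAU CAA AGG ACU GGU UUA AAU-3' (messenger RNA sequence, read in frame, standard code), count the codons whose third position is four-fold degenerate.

3

Codon 1 AUA (Ile): third position 3-fold.
Codon 2 GAA (Glu): third position 2-fold.
Codon 3 GUU (Val): third position 4-fold.
Codon 4 UAU (Tyr): third position 2-fold.
Codon 5 CAA (Gln): third position 2-fold.
Codon 6 AGG (Arg): third position 2-fold.
Codon 7 ACU (Thr): third position 4-fold.
Codon 8 GGU (Gly): third position 4-fold.
Codon 9 UUA (Leu): third position 2-fold.
Codon 10 AAU (Asn): third position 2-fold.
Four-fold degenerate third positions: 3.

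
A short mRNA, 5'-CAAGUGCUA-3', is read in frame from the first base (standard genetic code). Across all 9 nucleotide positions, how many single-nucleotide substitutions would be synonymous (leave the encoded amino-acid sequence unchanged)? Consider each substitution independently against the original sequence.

8

Codon 1 (CAA, Gln): 1 synonymous substitution.
Codon 2 (GUG, Val): 3 synonymous substitutions.
Codon 3 (CUA, Leu): 4 synonymous substitutions.
Total: 1 + 3 + 4 = 8.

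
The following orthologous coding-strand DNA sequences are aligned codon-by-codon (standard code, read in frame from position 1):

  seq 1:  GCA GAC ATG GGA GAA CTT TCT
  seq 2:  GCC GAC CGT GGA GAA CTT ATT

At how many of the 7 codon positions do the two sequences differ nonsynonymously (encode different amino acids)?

Codon 1: GCA Ala / GCC Ala — synonymous.
Codon 2: GAC Asp / GAC Asp — identical.
Codon 3: ATG Met / CGT Arg — nonsynonymous.
Codon 4: GGA Gly / GGA Gly — identical.
Codon 5: GAA Glu / GAA Glu — identical.
Codon 6: CTT Leu / CTT Leu — identical.
Codon 7: TCT Ser / ATT Ile — nonsynonymous.
Nonsynonymous differences: 2.

2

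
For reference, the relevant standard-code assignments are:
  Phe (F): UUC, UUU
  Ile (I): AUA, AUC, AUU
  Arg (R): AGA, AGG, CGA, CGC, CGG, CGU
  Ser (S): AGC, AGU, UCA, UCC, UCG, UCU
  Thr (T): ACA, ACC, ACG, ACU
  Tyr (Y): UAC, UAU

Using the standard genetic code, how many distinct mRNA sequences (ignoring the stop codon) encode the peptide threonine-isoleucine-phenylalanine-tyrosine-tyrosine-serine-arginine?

3456

Thr: 4 codons.
Ile: 3 codons.
Phe: 2 codons.
Tyr: 2 codons.
Tyr: 2 codons.
Ser: 6 codons.
Arg: 6 codons.
4 × 3 × 2 × 2 × 2 × 6 × 6 = 3456.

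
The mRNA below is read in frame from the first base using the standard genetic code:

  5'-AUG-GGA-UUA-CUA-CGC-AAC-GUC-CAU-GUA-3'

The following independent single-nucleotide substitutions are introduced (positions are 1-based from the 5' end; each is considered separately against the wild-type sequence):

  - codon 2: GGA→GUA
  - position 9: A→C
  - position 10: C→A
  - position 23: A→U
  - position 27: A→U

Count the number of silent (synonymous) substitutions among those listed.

Codon 2: GGA (Gly) → GUA (Val) — missense.
Codon 3: UUA (Leu) → UUC (Phe) — missense.
Codon 4: CUA (Leu) → AUA (Ile) — missense.
Codon 8: CAU (His) → CUU (Leu) — missense.
Codon 9: GUA (Val) → GUU (Val) — synonymous.
Synonymous: 1 of 5.

1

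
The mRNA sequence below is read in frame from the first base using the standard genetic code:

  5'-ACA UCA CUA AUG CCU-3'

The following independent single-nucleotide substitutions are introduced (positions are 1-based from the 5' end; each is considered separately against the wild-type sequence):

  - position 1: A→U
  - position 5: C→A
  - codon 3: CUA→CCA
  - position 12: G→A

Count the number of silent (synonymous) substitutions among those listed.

0

Codon 1: ACA (Thr) → UCA (Ser) — missense.
Codon 2: UCA (Ser) → UAA (Stop) — nonsense.
Codon 3: CUA (Leu) → CCA (Pro) — missense.
Codon 4: AUG (Met) → AUA (Ile) — missense.
Synonymous: 0 of 4.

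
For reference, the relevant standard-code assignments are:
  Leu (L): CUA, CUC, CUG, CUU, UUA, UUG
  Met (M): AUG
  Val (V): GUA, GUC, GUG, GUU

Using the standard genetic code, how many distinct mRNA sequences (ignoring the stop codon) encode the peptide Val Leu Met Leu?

144

Val: 4 codons.
Leu: 6 codons.
Met: 1 codon.
Leu: 6 codons.
4 × 6 × 1 × 6 = 144.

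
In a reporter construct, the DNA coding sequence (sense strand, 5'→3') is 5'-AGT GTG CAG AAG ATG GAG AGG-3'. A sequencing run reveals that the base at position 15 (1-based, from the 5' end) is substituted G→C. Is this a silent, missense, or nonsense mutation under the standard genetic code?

Position 15 falls in codon 5: ATG → Met.
After the substitution the codon is ATC → Ile.
Met ≠ Ile, so this is a missense mutation.

missense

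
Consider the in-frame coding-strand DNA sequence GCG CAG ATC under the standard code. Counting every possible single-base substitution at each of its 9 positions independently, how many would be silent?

Codon 1 (GCG, Ala): 3 synonymous substitutions.
Codon 2 (CAG, Gln): 1 synonymous substitution.
Codon 3 (ATC, Ile): 2 synonymous substitutions.
Total: 3 + 1 + 2 = 6.

6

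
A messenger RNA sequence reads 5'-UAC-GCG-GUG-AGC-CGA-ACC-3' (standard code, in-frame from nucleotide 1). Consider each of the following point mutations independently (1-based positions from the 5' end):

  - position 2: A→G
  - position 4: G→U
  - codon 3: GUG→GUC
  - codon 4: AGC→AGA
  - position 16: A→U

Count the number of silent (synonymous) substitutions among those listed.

1

Codon 1: UAC (Tyr) → UGC (Cys) — missense.
Codon 2: GCG (Ala) → UCG (Ser) — missense.
Codon 3: GUG (Val) → GUC (Val) — synonymous.
Codon 4: AGC (Ser) → AGA (Arg) — missense.
Codon 6: ACC (Thr) → UCC (Ser) — missense.
Synonymous: 1 of 5.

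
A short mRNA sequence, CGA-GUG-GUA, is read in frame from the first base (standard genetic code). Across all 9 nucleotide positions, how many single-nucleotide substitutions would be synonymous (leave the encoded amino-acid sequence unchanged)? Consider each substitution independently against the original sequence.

Codon 1 (CGA, Arg): 4 synonymous substitutions.
Codon 2 (GUG, Val): 3 synonymous substitutions.
Codon 3 (GUA, Val): 3 synonymous substitutions.
Total: 4 + 3 + 3 = 10.

10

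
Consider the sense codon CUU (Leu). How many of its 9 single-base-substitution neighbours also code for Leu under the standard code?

Position 1: none → 0 synonymous.
Position 2: none → 0 synonymous.
Position 3: CUC, CUA, CUG → 3 synonymous.
Total: 0 + 0 + 3 = 3.

3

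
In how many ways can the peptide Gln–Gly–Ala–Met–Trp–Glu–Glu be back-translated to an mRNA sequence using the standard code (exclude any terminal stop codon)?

Gln: 2 codons.
Gly: 4 codons.
Ala: 4 codons.
Met: 1 codon.
Trp: 1 codon.
Glu: 2 codons.
Glu: 2 codons.
2 × 4 × 4 × 1 × 1 × 2 × 2 = 128.

128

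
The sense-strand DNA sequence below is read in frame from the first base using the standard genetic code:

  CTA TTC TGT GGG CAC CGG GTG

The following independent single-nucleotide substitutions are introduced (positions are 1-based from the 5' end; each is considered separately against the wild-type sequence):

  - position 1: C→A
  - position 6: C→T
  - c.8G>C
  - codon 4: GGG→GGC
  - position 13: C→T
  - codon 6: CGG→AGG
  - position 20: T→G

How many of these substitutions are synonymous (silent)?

3

Codon 1: CTA (Leu) → ATA (Ile) — missense.
Codon 2: TTC (Phe) → TTT (Phe) — synonymous.
Codon 3: TGT (Cys) → TCT (Ser) — missense.
Codon 4: GGG (Gly) → GGC (Gly) — synonymous.
Codon 5: CAC (His) → TAC (Tyr) — missense.
Codon 6: CGG (Arg) → AGG (Arg) — synonymous.
Codon 7: GTG (Val) → GGG (Gly) — missense.
Synonymous: 3 of 7.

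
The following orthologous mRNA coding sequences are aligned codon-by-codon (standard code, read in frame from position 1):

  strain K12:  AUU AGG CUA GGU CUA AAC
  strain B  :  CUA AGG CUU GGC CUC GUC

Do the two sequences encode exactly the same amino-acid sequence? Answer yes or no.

no

Codon 1: AUU Ile / CUA Leu — nonsynonymous.
Codon 2: AGG Arg / AGG Arg — identical.
Codon 3: CUA Leu / CUU Leu — synonymous.
Codon 4: GGU Gly / GGC Gly — synonymous.
Codon 5: CUA Leu / CUC Leu — synonymous.
Codon 6: AAC Asn / GUC Val — nonsynonymous.
Nonsynonymous differences: 2 → different protein.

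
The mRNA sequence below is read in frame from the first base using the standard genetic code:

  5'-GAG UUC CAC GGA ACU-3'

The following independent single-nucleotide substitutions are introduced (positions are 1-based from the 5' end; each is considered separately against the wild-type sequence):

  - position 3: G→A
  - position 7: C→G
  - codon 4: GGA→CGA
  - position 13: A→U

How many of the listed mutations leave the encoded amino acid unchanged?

1

Codon 1: GAG (Glu) → GAA (Glu) — synonymous.
Codon 3: CAC (His) → GAC (Asp) — missense.
Codon 4: GGA (Gly) → CGA (Arg) — missense.
Codon 5: ACU (Thr) → UCU (Ser) — missense.
Synonymous: 1 of 4.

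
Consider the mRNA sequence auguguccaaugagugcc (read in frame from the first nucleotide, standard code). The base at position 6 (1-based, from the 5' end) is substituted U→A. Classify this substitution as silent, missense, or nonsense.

nonsense

Position 6 falls in codon 2: UGU → Cys.
After the substitution the codon is UGA → Stop.
The new codon is a stop codon, so this is a nonsense mutation.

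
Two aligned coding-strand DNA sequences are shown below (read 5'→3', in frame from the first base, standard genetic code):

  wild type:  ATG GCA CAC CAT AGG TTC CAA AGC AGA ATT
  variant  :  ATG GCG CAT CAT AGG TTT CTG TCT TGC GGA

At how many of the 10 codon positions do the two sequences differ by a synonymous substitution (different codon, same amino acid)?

Codon 1: ATG Met / ATG Met — identical.
Codon 2: GCA Ala / GCG Ala — synonymous.
Codon 3: CAC His / CAT His — synonymous.
Codon 4: CAT His / CAT His — identical.
Codon 5: AGG Arg / AGG Arg — identical.
Codon 6: TTC Phe / TTT Phe — synonymous.
Codon 7: CAA Gln / CTG Leu — nonsynonymous.
Codon 8: AGC Ser / TCT Ser — synonymous.
Codon 9: AGA Arg / TGC Cys — nonsynonymous.
Codon 10: ATT Ile / GGA Gly — nonsynonymous.
Synonymous differences: 4.

4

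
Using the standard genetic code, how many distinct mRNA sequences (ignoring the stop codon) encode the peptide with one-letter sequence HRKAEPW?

His: 2 codons.
Arg: 6 codons.
Lys: 2 codons.
Ala: 4 codons.
Glu: 2 codons.
Pro: 4 codons.
Trp: 1 codon.
2 × 6 × 2 × 4 × 2 × 4 × 1 = 768.

768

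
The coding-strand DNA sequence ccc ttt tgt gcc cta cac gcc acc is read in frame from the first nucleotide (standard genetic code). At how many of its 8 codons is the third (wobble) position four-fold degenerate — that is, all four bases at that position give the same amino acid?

Codon 1 CCC (Pro): third position 4-fold.
Codon 2 TTT (Phe): third position 2-fold.
Codon 3 TGT (Cys): third position 2-fold.
Codon 4 GCC (Ala): third position 4-fold.
Codon 5 CTA (Leu): third position 4-fold.
Codon 6 CAC (His): third position 2-fold.
Codon 7 GCC (Ala): third position 4-fold.
Codon 8 ACC (Thr): third position 4-fold.
Four-fold degenerate third positions: 5.

5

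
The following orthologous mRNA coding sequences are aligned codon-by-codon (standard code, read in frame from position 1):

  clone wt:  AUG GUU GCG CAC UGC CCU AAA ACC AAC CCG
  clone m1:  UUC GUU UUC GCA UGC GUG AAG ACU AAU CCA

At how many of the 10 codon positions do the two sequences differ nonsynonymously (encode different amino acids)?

4

Codon 1: AUG Met / UUC Phe — nonsynonymous.
Codon 2: GUU Val / GUU Val — identical.
Codon 3: GCG Ala / UUC Phe — nonsynonymous.
Codon 4: CAC His / GCA Ala — nonsynonymous.
Codon 5: UGC Cys / UGC Cys — identical.
Codon 6: CCU Pro / GUG Val — nonsynonymous.
Codon 7: AAA Lys / AAG Lys — synonymous.
Codon 8: ACC Thr / ACU Thr — synonymous.
Codon 9: AAC Asn / AAU Asn — synonymous.
Codon 10: CCG Pro / CCA Pro — synonymous.
Nonsynonymous differences: 4.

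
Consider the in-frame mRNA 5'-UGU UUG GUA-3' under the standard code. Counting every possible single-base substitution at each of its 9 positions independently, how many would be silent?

6

Codon 1 (UGU, Cys): 1 synonymous substitution.
Codon 2 (UUG, Leu): 2 synonymous substitutions.
Codon 3 (GUA, Val): 3 synonymous substitutions.
Total: 1 + 2 + 3 = 6.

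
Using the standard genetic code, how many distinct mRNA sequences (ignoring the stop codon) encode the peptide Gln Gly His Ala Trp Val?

256

Gln: 2 codons.
Gly: 4 codons.
His: 2 codons.
Ala: 4 codons.
Trp: 1 codon.
Val: 4 codons.
2 × 4 × 2 × 4 × 1 × 4 = 256.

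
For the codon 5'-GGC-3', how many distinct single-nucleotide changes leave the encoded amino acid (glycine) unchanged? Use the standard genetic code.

Position 1: none → 0 synonymous.
Position 2: none → 0 synonymous.
Position 3: GGT, GGA, GGG → 3 synonymous.
Total: 0 + 0 + 3 = 3.

3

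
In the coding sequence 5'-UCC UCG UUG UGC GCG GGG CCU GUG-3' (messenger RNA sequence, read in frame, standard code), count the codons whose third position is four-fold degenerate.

Codon 1 UCC (Ser): third position 4-fold.
Codon 2 UCG (Ser): third position 4-fold.
Codon 3 UUG (Leu): third position 2-fold.
Codon 4 UGC (Cys): third position 2-fold.
Codon 5 GCG (Ala): third position 4-fold.
Codon 6 GGG (Gly): third position 4-fold.
Codon 7 CCU (Pro): third position 4-fold.
Codon 8 GUG (Val): third position 4-fold.
Four-fold degenerate third positions: 6.

6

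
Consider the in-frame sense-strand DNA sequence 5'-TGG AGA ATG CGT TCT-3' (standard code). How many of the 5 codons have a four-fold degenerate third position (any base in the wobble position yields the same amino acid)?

Codon 1 TGG (Trp): third position 1-fold.
Codon 2 AGA (Arg): third position 2-fold.
Codon 3 ATG (Met): third position 1-fold.
Codon 4 CGT (Arg): third position 4-fold.
Codon 5 TCT (Ser): third position 4-fold.
Four-fold degenerate third positions: 2.

2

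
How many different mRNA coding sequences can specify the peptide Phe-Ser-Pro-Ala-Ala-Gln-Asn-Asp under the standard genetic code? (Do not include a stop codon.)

Phe: 2 codons.
Ser: 6 codons.
Pro: 4 codons.
Ala: 4 codons.
Ala: 4 codons.
Gln: 2 codons.
Asn: 2 codons.
Asp: 2 codons.
2 × 6 × 4 × 4 × 4 × 2 × 2 × 2 = 6144.

6144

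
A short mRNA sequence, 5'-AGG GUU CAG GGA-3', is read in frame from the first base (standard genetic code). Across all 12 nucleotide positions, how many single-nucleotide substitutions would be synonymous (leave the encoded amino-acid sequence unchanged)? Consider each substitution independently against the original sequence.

9

Codon 1 (AGG, Arg): 2 synonymous substitutions.
Codon 2 (GUU, Val): 3 synonymous substitutions.
Codon 3 (CAG, Gln): 1 synonymous substitution.
Codon 4 (GGA, Gly): 3 synonymous substitutions.
Total: 2 + 3 + 1 + 3 = 9.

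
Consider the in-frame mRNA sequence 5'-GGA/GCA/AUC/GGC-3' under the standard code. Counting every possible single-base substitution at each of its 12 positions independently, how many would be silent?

Codon 1 (GGA, Gly): 3 synonymous substitutions.
Codon 2 (GCA, Ala): 3 synonymous substitutions.
Codon 3 (AUC, Ile): 2 synonymous substitutions.
Codon 4 (GGC, Gly): 3 synonymous substitutions.
Total: 3 + 3 + 2 + 3 = 11.

11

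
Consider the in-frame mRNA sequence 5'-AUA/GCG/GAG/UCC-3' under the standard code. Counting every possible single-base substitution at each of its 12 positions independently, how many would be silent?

9

Codon 1 (AUA, Ile): 2 synonymous substitutions.
Codon 2 (GCG, Ala): 3 synonymous substitutions.
Codon 3 (GAG, Glu): 1 synonymous substitution.
Codon 4 (UCC, Ser): 3 synonymous substitutions.
Total: 2 + 3 + 1 + 3 = 9.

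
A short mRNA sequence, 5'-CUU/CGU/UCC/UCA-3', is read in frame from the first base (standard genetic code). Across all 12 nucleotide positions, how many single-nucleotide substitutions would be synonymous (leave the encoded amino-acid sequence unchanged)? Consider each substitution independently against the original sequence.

12

Codon 1 (CUU, Leu): 3 synonymous substitutions.
Codon 2 (CGU, Arg): 3 synonymous substitutions.
Codon 3 (UCC, Ser): 3 synonymous substitutions.
Codon 4 (UCA, Ser): 3 synonymous substitutions.
Total: 3 + 3 + 3 + 3 = 12.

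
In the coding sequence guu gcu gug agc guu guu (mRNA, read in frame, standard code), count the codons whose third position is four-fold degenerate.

5

Codon 1 GUU (Val): third position 4-fold.
Codon 2 GCU (Ala): third position 4-fold.
Codon 3 GUG (Val): third position 4-fold.
Codon 4 AGC (Ser): third position 2-fold.
Codon 5 GUU (Val): third position 4-fold.
Codon 6 GUU (Val): third position 4-fold.
Four-fold degenerate third positions: 5.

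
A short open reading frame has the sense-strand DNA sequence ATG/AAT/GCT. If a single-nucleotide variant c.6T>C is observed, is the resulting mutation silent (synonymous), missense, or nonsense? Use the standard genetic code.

Position 6 falls in codon 2: AAT → Asn.
After the substitution the codon is AAC → Asn.
Both encode Asn, so the change is synonymous.

silent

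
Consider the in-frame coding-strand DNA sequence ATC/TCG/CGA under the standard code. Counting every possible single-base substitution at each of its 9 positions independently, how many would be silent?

Codon 1 (ATC, Ile): 2 synonymous substitutions.
Codon 2 (TCG, Ser): 3 synonymous substitutions.
Codon 3 (CGA, Arg): 4 synonymous substitutions.
Total: 2 + 3 + 4 = 9.

9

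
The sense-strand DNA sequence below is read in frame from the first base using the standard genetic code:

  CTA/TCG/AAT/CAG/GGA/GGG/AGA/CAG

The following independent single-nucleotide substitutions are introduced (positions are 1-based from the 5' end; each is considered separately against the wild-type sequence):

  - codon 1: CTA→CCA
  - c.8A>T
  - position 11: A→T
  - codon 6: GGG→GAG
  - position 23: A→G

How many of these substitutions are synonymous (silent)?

Codon 1: CTA (Leu) → CCA (Pro) — missense.
Codon 3: AAT (Asn) → ATT (Ile) — missense.
Codon 4: CAG (Gln) → CTG (Leu) — missense.
Codon 6: GGG (Gly) → GAG (Glu) — missense.
Codon 8: CAG (Gln) → CGG (Arg) — missense.
Synonymous: 0 of 5.

0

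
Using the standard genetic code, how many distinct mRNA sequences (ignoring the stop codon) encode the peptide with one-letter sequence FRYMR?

144

Phe: 2 codons.
Arg: 6 codons.
Tyr: 2 codons.
Met: 1 codon.
Arg: 6 codons.
2 × 6 × 2 × 1 × 6 = 144.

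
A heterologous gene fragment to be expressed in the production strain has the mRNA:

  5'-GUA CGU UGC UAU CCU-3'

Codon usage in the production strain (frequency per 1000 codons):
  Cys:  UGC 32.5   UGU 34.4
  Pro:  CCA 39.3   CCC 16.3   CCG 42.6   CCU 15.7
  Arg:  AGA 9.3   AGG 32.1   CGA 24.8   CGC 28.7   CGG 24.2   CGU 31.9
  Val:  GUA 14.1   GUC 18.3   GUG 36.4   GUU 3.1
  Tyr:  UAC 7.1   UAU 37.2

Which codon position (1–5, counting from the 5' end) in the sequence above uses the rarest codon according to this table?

1

Codon 1 GUA (Val): 14.1 per 1000.
Codon 2 CGU (Arg): 31.9 per 1000.
Codon 3 UGC (Cys): 32.5 per 1000.
Codon 4 UAU (Tyr): 37.2 per 1000.
Codon 5 CCU (Pro): 15.7 per 1000.
Lowest frequency is 14.1 at codon 1.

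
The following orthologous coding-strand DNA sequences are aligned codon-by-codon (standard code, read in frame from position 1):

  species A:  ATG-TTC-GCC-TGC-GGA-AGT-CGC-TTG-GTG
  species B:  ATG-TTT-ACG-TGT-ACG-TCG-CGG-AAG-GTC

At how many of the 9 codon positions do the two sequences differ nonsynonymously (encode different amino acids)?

3

Codon 1: ATG Met / ATG Met — identical.
Codon 2: TTC Phe / TTT Phe — synonymous.
Codon 3: GCC Ala / ACG Thr — nonsynonymous.
Codon 4: TGC Cys / TGT Cys — synonymous.
Codon 5: GGA Gly / ACG Thr — nonsynonymous.
Codon 6: AGT Ser / TCG Ser — synonymous.
Codon 7: CGC Arg / CGG Arg — synonymous.
Codon 8: TTG Leu / AAG Lys — nonsynonymous.
Codon 9: GTG Val / GTC Val — synonymous.
Nonsynonymous differences: 3.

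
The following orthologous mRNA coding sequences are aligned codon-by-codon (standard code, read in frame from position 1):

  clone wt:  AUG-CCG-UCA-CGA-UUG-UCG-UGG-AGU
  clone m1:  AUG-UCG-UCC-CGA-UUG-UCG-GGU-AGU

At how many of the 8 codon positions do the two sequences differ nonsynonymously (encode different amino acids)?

2

Codon 1: AUG Met / AUG Met — identical.
Codon 2: CCG Pro / UCG Ser — nonsynonymous.
Codon 3: UCA Ser / UCC Ser — synonymous.
Codon 4: CGA Arg / CGA Arg — identical.
Codon 5: UUG Leu / UUG Leu — identical.
Codon 6: UCG Ser / UCG Ser — identical.
Codon 7: UGG Trp / GGU Gly — nonsynonymous.
Codon 8: AGU Ser / AGU Ser — identical.
Nonsynonymous differences: 2.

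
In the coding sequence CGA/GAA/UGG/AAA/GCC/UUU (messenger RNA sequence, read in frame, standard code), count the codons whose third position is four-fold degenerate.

Codon 1 CGA (Arg): third position 4-fold.
Codon 2 GAA (Glu): third position 2-fold.
Codon 3 UGG (Trp): third position 1-fold.
Codon 4 AAA (Lys): third position 2-fold.
Codon 5 GCC (Ala): third position 4-fold.
Codon 6 UUU (Phe): third position 2-fold.
Four-fold degenerate third positions: 2.

2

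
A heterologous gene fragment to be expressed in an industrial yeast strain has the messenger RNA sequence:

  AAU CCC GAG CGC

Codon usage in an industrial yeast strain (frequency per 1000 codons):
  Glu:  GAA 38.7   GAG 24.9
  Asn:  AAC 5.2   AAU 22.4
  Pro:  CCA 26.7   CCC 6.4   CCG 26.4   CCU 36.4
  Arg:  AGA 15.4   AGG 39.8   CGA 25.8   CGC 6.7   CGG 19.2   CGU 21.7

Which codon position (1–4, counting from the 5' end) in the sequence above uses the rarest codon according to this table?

2

Codon 1 AAU (Asn): 22.4 per 1000.
Codon 2 CCC (Pro): 6.4 per 1000.
Codon 3 GAG (Glu): 24.9 per 1000.
Codon 4 CGC (Arg): 6.7 per 1000.
Lowest frequency is 6.4 at codon 2.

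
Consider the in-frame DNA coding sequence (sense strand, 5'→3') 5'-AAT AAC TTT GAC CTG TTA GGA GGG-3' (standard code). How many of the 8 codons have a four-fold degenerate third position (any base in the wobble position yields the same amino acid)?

3

Codon 1 AAT (Asn): third position 2-fold.
Codon 2 AAC (Asn): third position 2-fold.
Codon 3 TTT (Phe): third position 2-fold.
Codon 4 GAC (Asp): third position 2-fold.
Codon 5 CTG (Leu): third position 4-fold.
Codon 6 TTA (Leu): third position 2-fold.
Codon 7 GGA (Gly): third position 4-fold.
Codon 8 GGG (Gly): third position 4-fold.
Four-fold degenerate third positions: 3.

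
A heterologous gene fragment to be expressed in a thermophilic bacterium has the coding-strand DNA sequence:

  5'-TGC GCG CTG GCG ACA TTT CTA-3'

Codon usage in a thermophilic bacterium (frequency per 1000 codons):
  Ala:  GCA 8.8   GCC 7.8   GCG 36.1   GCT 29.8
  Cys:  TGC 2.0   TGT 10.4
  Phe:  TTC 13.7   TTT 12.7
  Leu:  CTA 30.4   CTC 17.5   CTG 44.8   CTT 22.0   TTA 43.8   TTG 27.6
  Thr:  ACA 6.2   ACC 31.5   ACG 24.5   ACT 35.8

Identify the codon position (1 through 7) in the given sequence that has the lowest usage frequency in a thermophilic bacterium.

Codon 1 TGC (Cys): 2.0 per 1000.
Codon 2 GCG (Ala): 36.1 per 1000.
Codon 3 CTG (Leu): 44.8 per 1000.
Codon 4 GCG (Ala): 36.1 per 1000.
Codon 5 ACA (Thr): 6.2 per 1000.
Codon 6 TTT (Phe): 12.7 per 1000.
Codon 7 CTA (Leu): 30.4 per 1000.
Lowest frequency is 2.0 at codon 1.

1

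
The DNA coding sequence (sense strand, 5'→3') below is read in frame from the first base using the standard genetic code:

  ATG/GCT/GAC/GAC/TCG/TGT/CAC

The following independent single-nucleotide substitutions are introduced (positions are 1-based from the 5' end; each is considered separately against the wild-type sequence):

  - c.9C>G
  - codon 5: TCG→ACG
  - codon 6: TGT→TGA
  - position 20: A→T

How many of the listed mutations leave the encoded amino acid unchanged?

0

Codon 3: GAC (Asp) → GAG (Glu) — missense.
Codon 5: TCG (Ser) → ACG (Thr) — missense.
Codon 6: TGT (Cys) → TGA (Stop) — nonsense.
Codon 7: CAC (His) → CTC (Leu) — missense.
Synonymous: 0 of 4.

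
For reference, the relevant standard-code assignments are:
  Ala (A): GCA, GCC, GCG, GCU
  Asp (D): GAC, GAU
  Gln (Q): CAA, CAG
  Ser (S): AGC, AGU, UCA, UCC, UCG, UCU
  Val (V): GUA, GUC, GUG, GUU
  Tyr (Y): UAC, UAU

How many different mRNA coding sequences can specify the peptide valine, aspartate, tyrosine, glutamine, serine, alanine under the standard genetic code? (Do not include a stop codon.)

Val: 4 codons.
Asp: 2 codons.
Tyr: 2 codons.
Gln: 2 codons.
Ser: 6 codons.
Ala: 4 codons.
4 × 2 × 2 × 2 × 6 × 4 = 768.

768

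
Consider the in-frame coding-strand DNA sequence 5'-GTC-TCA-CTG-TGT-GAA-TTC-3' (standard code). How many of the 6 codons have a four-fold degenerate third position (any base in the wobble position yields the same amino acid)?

Codon 1 GTC (Val): third position 4-fold.
Codon 2 TCA (Ser): third position 4-fold.
Codon 3 CTG (Leu): third position 4-fold.
Codon 4 TGT (Cys): third position 2-fold.
Codon 5 GAA (Glu): third position 2-fold.
Codon 6 TTC (Phe): third position 2-fold.
Four-fold degenerate third positions: 3.

3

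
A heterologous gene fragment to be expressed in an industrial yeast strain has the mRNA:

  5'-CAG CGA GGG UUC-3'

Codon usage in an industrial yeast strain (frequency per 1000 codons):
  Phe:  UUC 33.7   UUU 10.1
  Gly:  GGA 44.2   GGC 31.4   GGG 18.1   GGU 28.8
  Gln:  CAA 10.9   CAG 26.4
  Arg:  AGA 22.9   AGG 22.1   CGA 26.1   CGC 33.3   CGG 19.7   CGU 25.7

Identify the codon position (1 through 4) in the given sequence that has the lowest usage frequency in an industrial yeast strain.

Codon 1 CAG (Gln): 26.4 per 1000.
Codon 2 CGA (Arg): 26.1 per 1000.
Codon 3 GGG (Gly): 18.1 per 1000.
Codon 4 UUC (Phe): 33.7 per 1000.
Lowest frequency is 18.1 at codon 3.

3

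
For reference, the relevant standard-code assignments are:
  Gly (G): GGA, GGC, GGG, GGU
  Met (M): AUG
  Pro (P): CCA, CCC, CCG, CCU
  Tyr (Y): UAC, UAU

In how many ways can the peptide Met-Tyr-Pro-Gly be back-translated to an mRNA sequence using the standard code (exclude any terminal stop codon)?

Met: 1 codon.
Tyr: 2 codons.
Pro: 4 codons.
Gly: 4 codons.
1 × 2 × 4 × 4 = 32.

32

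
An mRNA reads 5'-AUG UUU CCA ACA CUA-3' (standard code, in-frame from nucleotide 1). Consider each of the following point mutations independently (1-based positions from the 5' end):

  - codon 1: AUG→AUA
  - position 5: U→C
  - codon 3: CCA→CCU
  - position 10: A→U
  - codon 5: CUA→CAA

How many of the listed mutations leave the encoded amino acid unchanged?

Codon 1: AUG (Met) → AUA (Ile) — missense.
Codon 2: UUU (Phe) → UCU (Ser) — missense.
Codon 3: CCA (Pro) → CCU (Pro) — synonymous.
Codon 4: ACA (Thr) → UCA (Ser) — missense.
Codon 5: CUA (Leu) → CAA (Gln) — missense.
Synonymous: 1 of 5.

1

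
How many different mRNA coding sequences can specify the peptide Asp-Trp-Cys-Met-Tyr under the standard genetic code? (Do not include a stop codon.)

8

Asp: 2 codons.
Trp: 1 codon.
Cys: 2 codons.
Met: 1 codon.
Tyr: 2 codons.
2 × 1 × 2 × 1 × 2 = 8.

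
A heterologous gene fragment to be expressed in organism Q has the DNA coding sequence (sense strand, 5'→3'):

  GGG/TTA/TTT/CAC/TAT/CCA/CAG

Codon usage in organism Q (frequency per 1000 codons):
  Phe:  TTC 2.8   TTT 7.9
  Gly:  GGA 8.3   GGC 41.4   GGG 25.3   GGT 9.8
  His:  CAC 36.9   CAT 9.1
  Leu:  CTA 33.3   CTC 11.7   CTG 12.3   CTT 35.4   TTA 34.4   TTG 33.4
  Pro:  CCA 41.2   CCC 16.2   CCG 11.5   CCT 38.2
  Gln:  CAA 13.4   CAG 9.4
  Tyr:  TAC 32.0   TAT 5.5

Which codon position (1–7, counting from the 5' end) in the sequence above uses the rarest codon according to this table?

5

Codon 1 GGG (Gly): 25.3 per 1000.
Codon 2 TTA (Leu): 34.4 per 1000.
Codon 3 TTT (Phe): 7.9 per 1000.
Codon 4 CAC (His): 36.9 per 1000.
Codon 5 TAT (Tyr): 5.5 per 1000.
Codon 6 CCA (Pro): 41.2 per 1000.
Codon 7 CAG (Gln): 9.4 per 1000.
Lowest frequency is 5.5 at codon 5.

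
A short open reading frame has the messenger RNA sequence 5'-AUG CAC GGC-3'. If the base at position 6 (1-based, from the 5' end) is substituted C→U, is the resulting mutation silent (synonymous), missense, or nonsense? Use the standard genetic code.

silent

Position 6 falls in codon 2: CAC → His.
After the substitution the codon is CAU → His.
Both encode His, so the change is synonymous.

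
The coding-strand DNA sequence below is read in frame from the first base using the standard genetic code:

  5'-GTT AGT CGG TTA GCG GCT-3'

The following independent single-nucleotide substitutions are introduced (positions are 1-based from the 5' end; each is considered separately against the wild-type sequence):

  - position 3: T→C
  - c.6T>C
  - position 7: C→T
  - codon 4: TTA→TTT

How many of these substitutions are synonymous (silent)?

2

Codon 1: GTT (Val) → GTC (Val) — synonymous.
Codon 2: AGT (Ser) → AGC (Ser) — synonymous.
Codon 3: CGG (Arg) → TGG (Trp) — missense.
Codon 4: TTA (Leu) → TTT (Phe) — missense.
Synonymous: 2 of 4.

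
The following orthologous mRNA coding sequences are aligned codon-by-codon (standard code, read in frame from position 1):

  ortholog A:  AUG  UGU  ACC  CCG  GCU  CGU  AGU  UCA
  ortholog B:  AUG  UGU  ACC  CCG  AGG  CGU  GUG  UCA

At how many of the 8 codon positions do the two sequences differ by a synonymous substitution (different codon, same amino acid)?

Codon 1: AUG Met / AUG Met — identical.
Codon 2: UGU Cys / UGU Cys — identical.
Codon 3: ACC Thr / ACC Thr — identical.
Codon 4: CCG Pro / CCG Pro — identical.
Codon 5: GCU Ala / AGG Arg — nonsynonymous.
Codon 6: CGU Arg / CGU Arg — identical.
Codon 7: AGU Ser / GUG Val — nonsynonymous.
Codon 8: UCA Ser / UCA Ser — identical.
Synonymous differences: 0.

0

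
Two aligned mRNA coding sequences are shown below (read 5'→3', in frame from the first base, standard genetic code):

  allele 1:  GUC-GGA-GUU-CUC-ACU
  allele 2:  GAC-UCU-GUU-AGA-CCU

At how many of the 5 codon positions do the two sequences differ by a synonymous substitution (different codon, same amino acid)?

0

Codon 1: GUC Val / GAC Asp — nonsynonymous.
Codon 2: GGA Gly / UCU Ser — nonsynonymous.
Codon 3: GUU Val / GUU Val — identical.
Codon 4: CUC Leu / AGA Arg — nonsynonymous.
Codon 5: ACU Thr / CCU Pro — nonsynonymous.
Synonymous differences: 0.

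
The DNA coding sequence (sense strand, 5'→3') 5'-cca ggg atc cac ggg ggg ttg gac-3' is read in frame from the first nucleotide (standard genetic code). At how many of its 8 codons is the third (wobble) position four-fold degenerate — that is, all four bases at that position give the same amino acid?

Codon 1 CCA (Pro): third position 4-fold.
Codon 2 GGG (Gly): third position 4-fold.
Codon 3 ATC (Ile): third position 3-fold.
Codon 4 CAC (His): third position 2-fold.
Codon 5 GGG (Gly): third position 4-fold.
Codon 6 GGG (Gly): third position 4-fold.
Codon 7 TTG (Leu): third position 2-fold.
Codon 8 GAC (Asp): third position 2-fold.
Four-fold degenerate third positions: 4.

4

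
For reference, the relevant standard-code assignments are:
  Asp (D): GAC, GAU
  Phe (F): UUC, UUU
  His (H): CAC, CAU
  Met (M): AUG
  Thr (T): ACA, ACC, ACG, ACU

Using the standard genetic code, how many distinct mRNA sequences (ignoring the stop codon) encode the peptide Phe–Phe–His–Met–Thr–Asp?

64

Phe: 2 codons.
Phe: 2 codons.
His: 2 codons.
Met: 1 codon.
Thr: 4 codons.
Asp: 2 codons.
2 × 2 × 2 × 1 × 4 × 2 = 64.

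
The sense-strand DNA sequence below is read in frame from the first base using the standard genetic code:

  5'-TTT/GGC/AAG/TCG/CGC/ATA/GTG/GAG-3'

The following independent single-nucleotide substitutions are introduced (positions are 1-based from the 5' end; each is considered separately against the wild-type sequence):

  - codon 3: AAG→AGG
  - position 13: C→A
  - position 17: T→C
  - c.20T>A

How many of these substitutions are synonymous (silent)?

Codon 3: AAG (Lys) → AGG (Arg) — missense.
Codon 5: CGC (Arg) → AGC (Ser) — missense.
Codon 6: ATA (Ile) → ACA (Thr) — missense.
Codon 7: GTG (Val) → GAG (Glu) — missense.
Synonymous: 0 of 4.

0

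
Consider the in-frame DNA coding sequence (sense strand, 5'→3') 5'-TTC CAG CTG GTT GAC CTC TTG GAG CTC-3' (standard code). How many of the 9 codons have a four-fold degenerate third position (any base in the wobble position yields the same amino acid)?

Codon 1 TTC (Phe): third position 2-fold.
Codon 2 CAG (Gln): third position 2-fold.
Codon 3 CTG (Leu): third position 4-fold.
Codon 4 GTT (Val): third position 4-fold.
Codon 5 GAC (Asp): third position 2-fold.
Codon 6 CTC (Leu): third position 4-fold.
Codon 7 TTG (Leu): third position 2-fold.
Codon 8 GAG (Glu): third position 2-fold.
Codon 9 CTC (Leu): third position 4-fold.
Four-fold degenerate third positions: 4.

4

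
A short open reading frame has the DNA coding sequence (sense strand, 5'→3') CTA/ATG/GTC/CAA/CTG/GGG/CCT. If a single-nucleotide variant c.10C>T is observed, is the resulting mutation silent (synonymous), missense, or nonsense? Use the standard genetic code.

nonsense

Position 10 falls in codon 4: CAA → Gln.
After the substitution the codon is TAA → Stop.
The new codon is a stop codon, so this is a nonsense mutation.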